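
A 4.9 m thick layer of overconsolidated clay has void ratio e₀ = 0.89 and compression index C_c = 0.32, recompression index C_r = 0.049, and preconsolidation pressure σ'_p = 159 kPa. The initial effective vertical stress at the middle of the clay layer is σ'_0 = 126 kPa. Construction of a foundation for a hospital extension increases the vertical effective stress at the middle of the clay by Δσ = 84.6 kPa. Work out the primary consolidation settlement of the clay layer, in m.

Final effective stress: σ'_f = 126 + 84.6 = 210.6 kPa.
σ'_f = 210.6 > σ'_p = 159 kPa, so the stress path crosses the preconsolidation pressure — recompression up to σ'_p, then virgin compression beyond:
S_c = H/(1+e₀)·[C_r·log₁₀(σ'_p/σ'_0) + C_c·log₁₀(σ'_f/σ'_p)]
    = 4.9/1.89 × [0.049×log₁₀(159/126) + 0.32×log₁₀(210.6/159)]
    = 2.5926 × [0.0049503 + 0.03906] = 0.1141 m

S_c ≈ 0.114 m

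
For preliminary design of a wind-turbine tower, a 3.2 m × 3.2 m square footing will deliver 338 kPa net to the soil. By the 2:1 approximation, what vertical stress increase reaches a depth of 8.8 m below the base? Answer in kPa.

By the 2:1 method the load spreads at 1 horizontal : 2 vertical, so at depth z the loaded area has grown by z in each plan dimension:
Δσ = qBL/((B+z)(L+z)) = 338×3.2×3.2/((3.2+8.8)(3.2+8.8)) = 24.036 kPa

Δσ_z ≈ 24 kPa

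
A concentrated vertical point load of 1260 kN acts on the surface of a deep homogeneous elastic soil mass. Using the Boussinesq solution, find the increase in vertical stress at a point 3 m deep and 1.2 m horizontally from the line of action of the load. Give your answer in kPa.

Δσ_z ≈ 46.1 kPa

Boussinesq vertical stress below a point load on an elastic half-space:
Δσ_z = 3P/(2πz²) · [1 + (r/z)²]^(−5/2)
r/z = 1.2/3 = 0.4; [1+(r/z)²]^(−5/2) = 0.69001.
Δσ_z = 3×1260/(2π×3²) × 0.69001 = 66.845 × 0.69001 = 46.12 kPa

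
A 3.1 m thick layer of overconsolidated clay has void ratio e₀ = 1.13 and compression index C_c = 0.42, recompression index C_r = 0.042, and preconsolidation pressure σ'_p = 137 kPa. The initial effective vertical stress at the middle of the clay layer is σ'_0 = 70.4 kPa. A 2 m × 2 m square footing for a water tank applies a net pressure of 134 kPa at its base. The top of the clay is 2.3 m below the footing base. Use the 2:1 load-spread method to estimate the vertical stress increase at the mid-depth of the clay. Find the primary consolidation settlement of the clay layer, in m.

Mid-depth of clay below the footing base: z = 2.3 + 3.1/2 = 3.85 m.
Stress increase at mid-clay by the 2:1 spreading method:
Δσ = qBL/((B+z)(L+z)) = 134×2×2/((2+3.85)(2+3.85)) = 15.662 kPa
Final effective stress: σ'_f = 70.4 + 15.662 = 86.062 kPa.
σ'_f = 86.062 ≤ σ'_p = 137 kPa, so the clay remains overconsolidated and only the recompression index applies:
S_c = C_r·H/(1+e₀)·log₁₀(σ'_f/σ'_0) = 0.042×3.1/2.13×log₁₀(86.062/70.4)
    = 0.061127 × 0.087239 = 0.005333 m

S_c ≈ 0.00533 m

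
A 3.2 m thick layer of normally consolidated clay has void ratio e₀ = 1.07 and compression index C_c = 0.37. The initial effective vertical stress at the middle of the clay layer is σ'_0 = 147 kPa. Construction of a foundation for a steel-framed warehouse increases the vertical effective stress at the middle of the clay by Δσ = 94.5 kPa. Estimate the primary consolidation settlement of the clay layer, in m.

Final effective stress: σ'_f = σ'_0 + Δσ = 147 + 94.5 = 241.5 kPa.
Normally consolidated clay, so the full stress increment lies on the virgin compression line:
S_c = C_c·H/(1+e₀)·log₁₀(σ'_f/σ'_0) = 0.37×3.2/(1+1.07)×log₁₀(241.5/147)
    = 0.57198 × 0.2156 = 0.1233 m

S_c ≈ 0.123 m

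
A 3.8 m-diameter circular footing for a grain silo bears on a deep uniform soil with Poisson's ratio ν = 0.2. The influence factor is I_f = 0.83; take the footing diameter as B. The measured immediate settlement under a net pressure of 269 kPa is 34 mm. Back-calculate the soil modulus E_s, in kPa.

S_e = q·B·(1−ν²)/E_s · I_f  ⇒  E_s = q·B·(1−ν²)·I_f / S_e.
E_s = 269 × 3.8 × 0.96 × 0.83 / 0.034 = 23960 kPa

E_s ≈ 24000 kPa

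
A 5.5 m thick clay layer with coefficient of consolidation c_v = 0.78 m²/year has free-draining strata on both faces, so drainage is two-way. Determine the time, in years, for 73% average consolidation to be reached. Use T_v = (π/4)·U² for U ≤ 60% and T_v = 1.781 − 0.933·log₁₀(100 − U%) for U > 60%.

t ≈ 4.32 years

Drainage path length: H_d = H/2 = 2.75 m (double drainage).
U > 60%: T_v = 1.781 − 0.933·log₁₀(100 − 73) = 0.44554.
t = T_v·H_d²/c_v = 0.44554×2.75²/0.78 = 4.32 years.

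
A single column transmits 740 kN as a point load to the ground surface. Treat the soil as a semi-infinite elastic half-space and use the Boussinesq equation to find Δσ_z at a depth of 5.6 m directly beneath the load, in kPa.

Δσ_z ≈ 11.3 kPa

Boussinesq vertical stress below a point load on an elastic half-space:
Δσ_z = 3P/(2πz²) · [1 + (r/z)²]^(−5/2)
r/z = 0/5.6 = 0; [1+(r/z)²]^(−5/2) = 1.
Δσ_z = 3×740/(2π×5.6²) × 1 = 11.267 × 1 = 11.27 kPa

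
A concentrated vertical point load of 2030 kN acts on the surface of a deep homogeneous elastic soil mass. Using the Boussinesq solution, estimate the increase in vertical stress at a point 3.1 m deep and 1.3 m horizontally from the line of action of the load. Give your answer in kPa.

Δσ_z ≈ 67.3 kPa

Boussinesq vertical stress below a point load on an elastic half-space:
Δσ_z = 3P/(2πz²) · [1 + (r/z)²]^(−5/2)
r/z = 1.3/3.1 = 0.41935; [1+(r/z)²]^(−5/2) = 0.66698.
Δσ_z = 3×2030/(2π×3.1²) × 0.66698 = 100.86 × 0.66698 = 67.27 kPa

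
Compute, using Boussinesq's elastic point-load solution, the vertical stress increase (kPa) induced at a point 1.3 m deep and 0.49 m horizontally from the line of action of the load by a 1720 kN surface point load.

Δσ_z ≈ 349 kPa

Boussinesq vertical stress below a point load on an elastic half-space:
Δσ_z = 3P/(2πz²) · [1 + (r/z)²]^(−5/2)
r/z = 0.49/1.3 = 0.37692; [1+(r/z)²]^(−5/2) = 0.71741.
Δσ_z = 3×1720/(2π×1.3²) × 0.71741 = 485.94 × 0.71741 = 348.6 kPa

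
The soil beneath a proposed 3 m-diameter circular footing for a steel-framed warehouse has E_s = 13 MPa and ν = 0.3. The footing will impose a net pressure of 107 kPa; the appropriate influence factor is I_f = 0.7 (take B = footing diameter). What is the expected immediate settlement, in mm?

S_e ≈ 15.7 mm

Immediate (elastic) settlement: S_e = q·B·(1−ν²)/E_s · I_f.
E_s = 13 MPa = 13000 kPa.
S_e = 107 × 3 × (1 − 0.3²) / 13000 × 0.7
    = 107 × 3 × 0.91 / 13000 × 0.7
    = 0.01573 m = 15.73 mm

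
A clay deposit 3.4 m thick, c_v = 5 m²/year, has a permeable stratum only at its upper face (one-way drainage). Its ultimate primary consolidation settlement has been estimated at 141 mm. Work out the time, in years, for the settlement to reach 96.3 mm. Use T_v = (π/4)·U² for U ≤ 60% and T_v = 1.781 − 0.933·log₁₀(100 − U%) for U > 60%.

t ≈ 0.88 years

Drainage path length: H_d = H = 3.4 m (single drainage).
U = S(t)/S_ult = 96.3/141 = 0.683.
U > 60%: T_v = 1.781 − 0.933·log₁₀(100 − 68.298) = 0.38048.
t = T_v·H_d²/c_v = 0.38048×3.4²/5 = 0.8797 years.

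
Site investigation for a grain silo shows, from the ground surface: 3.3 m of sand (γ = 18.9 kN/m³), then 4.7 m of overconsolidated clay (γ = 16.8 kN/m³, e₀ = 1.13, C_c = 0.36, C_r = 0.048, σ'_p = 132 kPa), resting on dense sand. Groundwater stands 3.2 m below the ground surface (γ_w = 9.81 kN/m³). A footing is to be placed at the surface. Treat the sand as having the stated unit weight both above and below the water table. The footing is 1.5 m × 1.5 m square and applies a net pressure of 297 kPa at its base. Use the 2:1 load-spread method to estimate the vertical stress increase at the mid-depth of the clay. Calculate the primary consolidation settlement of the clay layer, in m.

S_c ≈ 0.00714 m

Mid-depth of clay below the ground surface: z = 3.3 + 4.7/2 = 5.65 m.
Total vertical stress at mid-clay: σ_v = 18.9×3.3 + 16.8×2.35 = 101.85 kPa.
Pore pressure: u = 9.81×(5.65 − 3.2) = 24.035 kPa.
Initial effective stress: σ'_0 = σ_v − u = 101.85 − 24.035 = 77.815 kPa.
Stress increase at mid-clay by the 2:1 spreading method:
Δσ = qBL/((B+z)(L+z)) = 297×1.5×1.5/((1.5+5.65)(1.5+5.65)) = 13.072 kPa
Final effective stress: σ'_f = 77.815 + 13.072 = 90.887 kPa.
σ'_f = 90.887 ≤ σ'_p = 132 kPa, so the clay remains overconsolidated and only the recompression index applies:
S_c = C_r·H/(1+e₀)·log₁₀(σ'_f/σ'_0) = 0.048×4.7/2.13×log₁₀(90.887/77.815)
    = 0.10592 × 0.067438 = 0.007143 m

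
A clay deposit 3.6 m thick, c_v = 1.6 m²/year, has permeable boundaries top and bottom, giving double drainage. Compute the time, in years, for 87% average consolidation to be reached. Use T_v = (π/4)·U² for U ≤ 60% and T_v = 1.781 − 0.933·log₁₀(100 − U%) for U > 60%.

Drainage path length: H_d = H/2 = 1.8 m (double drainage).
U > 60%: T_v = 1.781 − 0.933·log₁₀(100 − 87) = 0.74169.
t = T_v·H_d²/c_v = 0.74169×1.8²/1.6 = 1.502 years.

t ≈ 1.5 years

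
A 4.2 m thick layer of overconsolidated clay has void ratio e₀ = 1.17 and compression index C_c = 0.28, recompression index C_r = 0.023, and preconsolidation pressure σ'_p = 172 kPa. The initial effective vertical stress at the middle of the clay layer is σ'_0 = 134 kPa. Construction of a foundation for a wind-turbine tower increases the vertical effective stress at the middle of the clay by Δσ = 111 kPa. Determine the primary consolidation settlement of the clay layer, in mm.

Final effective stress: σ'_f = 134 + 111 = 245 kPa.
σ'_f = 245 > σ'_p = 172 kPa, so the stress path crosses the preconsolidation pressure — recompression up to σ'_p, then virgin compression beyond:
S_c = H/(1+e₀)·[C_r·log₁₀(σ'_p/σ'_0) + C_c·log₁₀(σ'_f/σ'_p)]
    = 4.2/2.17 × [0.023×log₁₀(172/134) + 0.28×log₁₀(245/172)]
    = 1.9355 × [0.0024937 + 0.043019] = 0.08809 m

S_c ≈ 88.1 mm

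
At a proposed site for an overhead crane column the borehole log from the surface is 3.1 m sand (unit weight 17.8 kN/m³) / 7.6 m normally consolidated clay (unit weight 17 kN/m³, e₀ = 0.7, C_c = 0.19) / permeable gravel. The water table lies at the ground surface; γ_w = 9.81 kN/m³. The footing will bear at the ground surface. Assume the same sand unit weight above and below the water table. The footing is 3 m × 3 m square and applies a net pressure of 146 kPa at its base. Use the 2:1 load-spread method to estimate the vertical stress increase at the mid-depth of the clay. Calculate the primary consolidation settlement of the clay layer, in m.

S_c ≈ 0.0845 m

Mid-depth of clay below the ground surface: z = 3.1 + 7.6/2 = 6.9 m.
Total vertical stress at mid-clay: σ_v = 17.8×3.1 + 17×3.8 = 119.78 kPa.
Pore pressure: u = 9.81×(6.9 − 0) = 67.689 kPa.
Initial effective stress: σ'_0 = σ_v − u = 119.78 − 67.689 = 52.091 kPa.
Stress increase at mid-clay by the 2:1 spreading method:
Δσ = qBL/((B+z)(L+z)) = 146×3×3/((3+6.9)(3+6.9)) = 13.407 kPa
Final effective stress: σ'_f = σ'_0 + Δσ = 52.091 + 13.407 = 65.498 kPa.
Normally consolidated clay, so the full stress increment lies on the virgin compression line:
S_c = C_c·H/(1+e₀)·log₁₀(σ'_f/σ'_0) = 0.19×7.6/(1+0.7)×log₁₀(65.498/52.091)
    = 0.84941 × 0.099465 = 0.08449 m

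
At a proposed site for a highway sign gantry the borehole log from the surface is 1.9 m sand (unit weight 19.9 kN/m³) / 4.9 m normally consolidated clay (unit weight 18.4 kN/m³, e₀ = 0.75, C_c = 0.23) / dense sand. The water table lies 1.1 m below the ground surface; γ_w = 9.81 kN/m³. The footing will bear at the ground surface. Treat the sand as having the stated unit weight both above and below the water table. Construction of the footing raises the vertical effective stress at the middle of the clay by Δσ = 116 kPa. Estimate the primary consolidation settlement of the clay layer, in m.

Mid-depth of clay below the ground surface: z = 1.9 + 4.9/2 = 4.35 m.
Total vertical stress at mid-clay: σ_v = 19.9×1.9 + 18.4×2.45 = 82.89 kPa.
Pore pressure: u = 9.81×(4.35 − 1.1) = 31.883 kPa.
Initial effective stress: σ'_0 = σ_v − u = 82.89 − 31.883 = 51.007 kPa.
Final effective stress: σ'_f = σ'_0 + Δσ = 51.007 + 116 = 167.01 kPa.
Normally consolidated clay, so the full stress increment lies on the virgin compression line:
S_c = C_c·H/(1+e₀)·log₁₀(σ'_f/σ'_0) = 0.23×4.9/(1+0.75)×log₁₀(167.01/51.007)
    = 0.644 × 0.51511 = 0.3317 m

S_c ≈ 0.332 m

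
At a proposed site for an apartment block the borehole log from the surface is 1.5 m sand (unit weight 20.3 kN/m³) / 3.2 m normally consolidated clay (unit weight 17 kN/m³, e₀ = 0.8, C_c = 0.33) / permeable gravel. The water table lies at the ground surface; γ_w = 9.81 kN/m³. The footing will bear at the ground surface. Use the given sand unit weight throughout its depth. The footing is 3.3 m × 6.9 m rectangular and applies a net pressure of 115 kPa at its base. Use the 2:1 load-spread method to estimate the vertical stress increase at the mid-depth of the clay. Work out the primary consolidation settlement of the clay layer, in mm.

S_c ≈ 234 mm

Mid-depth of clay below the ground surface: z = 1.5 + 3.2/2 = 3.1 m.
Total vertical stress at mid-clay: σ_v = 20.3×1.5 + 17×1.6 = 57.65 kPa.
Pore pressure: u = 9.81×(3.1 − 0) = 30.411 kPa.
Initial effective stress: σ'_0 = σ_v − u = 57.65 − 30.411 = 27.239 kPa.
Stress increase at mid-clay by the 2:1 spreading method:
Δσ = qBL/((B+z)(L+z)) = 115×3.3×6.9/((3.3+3.1)(6.9+3.1)) = 40.915 kPa
Final effective stress: σ'_f = σ'_0 + Δσ = 27.239 + 40.915 = 68.154 kPa.
Normally consolidated clay, so the full stress increment lies on the virgin compression line:
S_c = C_c·H/(1+e₀)·log₁₀(σ'_f/σ'_0) = 0.33×3.2/(1+0.8)×log₁₀(68.154/27.239)
    = 0.58667 × 0.3983 = 0.2337 m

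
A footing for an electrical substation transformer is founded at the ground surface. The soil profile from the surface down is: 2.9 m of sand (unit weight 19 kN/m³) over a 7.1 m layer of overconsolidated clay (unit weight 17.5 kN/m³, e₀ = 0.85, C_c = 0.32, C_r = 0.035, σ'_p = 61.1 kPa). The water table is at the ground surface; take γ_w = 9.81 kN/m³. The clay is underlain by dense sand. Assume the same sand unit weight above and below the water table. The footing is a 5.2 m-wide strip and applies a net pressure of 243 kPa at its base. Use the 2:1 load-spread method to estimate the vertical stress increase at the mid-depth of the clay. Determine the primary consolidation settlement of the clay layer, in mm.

Mid-depth of clay below the ground surface: z = 2.9 + 7.1/2 = 6.45 m.
Total vertical stress at mid-clay: σ_v = 19×2.9 + 17.5×3.55 = 117.22 kPa.
Pore pressure: u = 9.81×(6.45 − 0) = 63.275 kPa.
Initial effective stress: σ'_0 = σ_v − u = 117.22 − 63.275 = 53.945 kPa.
Stress increase at mid-clay by the 2:1 spreading method:
Δσ = qB/(B+z) = 243×5.2/(5.2+6.45) = 108.46 kPa
Final effective stress: σ'_f = 53.945 + 108.46 = 162.41 kPa.
σ'_f = 162.41 > σ'_p = 61.1 kPa, so the stress path crosses the preconsolidation pressure — recompression up to σ'_p, then virgin compression beyond:
S_c = H/(1+e₀)·[C_r·log₁₀(σ'_p/σ'_0) + C_c·log₁₀(σ'_f/σ'_p)]
    = 7.1/1.85 × [0.035×log₁₀(61.1/53.945) + 0.32×log₁₀(162.41/61.1)]
    = 3.8378 × [0.0018932 + 0.13586] = 0.5287 m

S_c ≈ 529 mm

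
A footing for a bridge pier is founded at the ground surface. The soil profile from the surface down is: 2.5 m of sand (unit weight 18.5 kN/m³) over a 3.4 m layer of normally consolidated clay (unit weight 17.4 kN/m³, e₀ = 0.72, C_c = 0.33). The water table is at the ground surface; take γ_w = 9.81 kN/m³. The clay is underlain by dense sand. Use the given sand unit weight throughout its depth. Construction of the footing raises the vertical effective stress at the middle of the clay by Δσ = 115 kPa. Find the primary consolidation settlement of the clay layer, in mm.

S_c ≈ 415 mm

Mid-depth of clay below the ground surface: z = 2.5 + 3.4/2 = 4.2 m.
Total vertical stress at mid-clay: σ_v = 18.5×2.5 + 17.4×1.7 = 75.83 kPa.
Pore pressure: u = 9.81×(4.2 − 0) = 41.202 kPa.
Initial effective stress: σ'_0 = σ_v − u = 75.83 − 41.202 = 34.628 kPa.
Final effective stress: σ'_f = σ'_0 + Δσ = 34.628 + 115 = 149.63 kPa.
Normally consolidated clay, so the full stress increment lies on the virgin compression line:
S_c = C_c·H/(1+e₀)·log₁₀(σ'_f/σ'_0) = 0.33×3.4/(1+0.72)×log₁₀(149.63/34.628)
    = 0.65233 × 0.63559 = 0.4146 m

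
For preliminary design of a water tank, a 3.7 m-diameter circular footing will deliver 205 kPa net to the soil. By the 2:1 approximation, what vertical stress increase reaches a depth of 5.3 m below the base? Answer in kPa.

By the 2:1 method the load spreads at 1 horizontal : 2 vertical, so at depth z the loaded area has grown by z in each plan dimension:
Δσ ≈ qD²/(D+z)² = 205×3.7²/(3.7+5.3)² = 34.648 kPa

Δσ_z ≈ 34.6 kPa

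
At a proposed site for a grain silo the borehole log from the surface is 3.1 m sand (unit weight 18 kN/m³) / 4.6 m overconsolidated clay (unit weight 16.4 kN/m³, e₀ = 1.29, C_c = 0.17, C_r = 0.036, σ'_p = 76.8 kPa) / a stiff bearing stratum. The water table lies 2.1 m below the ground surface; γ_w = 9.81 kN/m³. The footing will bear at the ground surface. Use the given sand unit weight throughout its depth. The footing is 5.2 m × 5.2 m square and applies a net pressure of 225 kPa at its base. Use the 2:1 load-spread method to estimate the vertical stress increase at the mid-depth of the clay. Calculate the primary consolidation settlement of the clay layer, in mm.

S_c ≈ 67.4 mm

Mid-depth of clay below the ground surface: z = 3.1 + 4.6/2 = 5.4 m.
Total vertical stress at mid-clay: σ_v = 18×3.1 + 16.4×2.3 = 93.52 kPa.
Pore pressure: u = 9.81×(5.4 − 2.1) = 32.373 kPa.
Initial effective stress: σ'_0 = σ_v − u = 93.52 − 32.373 = 61.147 kPa.
Stress increase at mid-clay by the 2:1 spreading method:
Δσ = qBL/((B+z)(L+z)) = 225×5.2×5.2/((5.2+5.4)(5.2+5.4)) = 54.147 kPa
Final effective stress: σ'_f = 61.147 + 54.147 = 115.29 kPa.
σ'_f = 115.29 > σ'_p = 76.8 kPa, so the stress path crosses the preconsolidation pressure — recompression up to σ'_p, then virgin compression beyond:
S_c = H/(1+e₀)·[C_r·log₁₀(σ'_p/σ'_0) + C_c·log₁₀(σ'_f/σ'_p)]
    = 4.6/2.29 × [0.036×log₁₀(76.8/61.147) + 0.17×log₁₀(115.29/76.8)]
    = 2.0087 × [0.0035635 + 0.029993] = 0.0674 m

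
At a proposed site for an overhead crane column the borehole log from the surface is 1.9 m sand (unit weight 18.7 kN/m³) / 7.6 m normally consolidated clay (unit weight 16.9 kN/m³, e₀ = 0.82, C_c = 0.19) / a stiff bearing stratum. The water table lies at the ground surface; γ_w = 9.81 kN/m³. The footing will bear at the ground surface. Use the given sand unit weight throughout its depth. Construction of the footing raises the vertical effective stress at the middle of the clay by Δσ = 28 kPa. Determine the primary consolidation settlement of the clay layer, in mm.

S_c ≈ 170 mm

Mid-depth of clay below the ground surface: z = 1.9 + 7.6/2 = 5.7 m.
Total vertical stress at mid-clay: σ_v = 18.7×1.9 + 16.9×3.8 = 99.75 kPa.
Pore pressure: u = 9.81×(5.7 − 0) = 55.917 kPa.
Initial effective stress: σ'_0 = σ_v − u = 99.75 − 55.917 = 43.833 kPa.
Final effective stress: σ'_f = σ'_0 + Δσ = 43.833 + 28 = 71.833 kPa.
Normally consolidated clay, so the full stress increment lies on the virgin compression line:
S_c = C_c·H/(1+e₀)·log₁₀(σ'_f/σ'_0) = 0.19×7.6/(1+0.82)×log₁₀(71.833/43.833)
    = 0.79341 × 0.21452 = 0.1702 m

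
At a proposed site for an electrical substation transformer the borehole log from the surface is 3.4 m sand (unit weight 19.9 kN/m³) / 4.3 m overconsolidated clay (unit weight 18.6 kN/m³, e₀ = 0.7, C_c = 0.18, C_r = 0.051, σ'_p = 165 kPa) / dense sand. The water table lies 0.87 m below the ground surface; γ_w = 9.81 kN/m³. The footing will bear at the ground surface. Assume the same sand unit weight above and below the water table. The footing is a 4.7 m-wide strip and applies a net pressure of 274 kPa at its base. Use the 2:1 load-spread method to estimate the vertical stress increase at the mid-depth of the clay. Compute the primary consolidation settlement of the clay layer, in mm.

S_c ≈ 80.2 mm

Mid-depth of clay below the ground surface: z = 3.4 + 4.3/2 = 5.55 m.
Total vertical stress at mid-clay: σ_v = 19.9×3.4 + 18.6×2.15 = 107.65 kPa.
Pore pressure: u = 9.81×(5.55 − 0.87) = 45.911 kPa.
Initial effective stress: σ'_0 = σ_v − u = 107.65 − 45.911 = 61.739 kPa.
Stress increase at mid-clay by the 2:1 spreading method:
Δσ = qB/(B+z) = 274×4.7/(4.7+5.55) = 125.64 kPa
Final effective stress: σ'_f = 61.739 + 125.64 = 187.38 kPa.
σ'_f = 187.38 > σ'_p = 165 kPa, so the stress path crosses the preconsolidation pressure — recompression up to σ'_p, then virgin compression beyond:
S_c = H/(1+e₀)·[C_r·log₁₀(σ'_p/σ'_0) + C_c·log₁₀(σ'_f/σ'_p)]
    = 4.3/1.7 × [0.051×log₁₀(165/61.739) + 0.18×log₁₀(187.38/165)]
    = 2.5294 × [0.021773 + 0.0099431] = 0.08022 m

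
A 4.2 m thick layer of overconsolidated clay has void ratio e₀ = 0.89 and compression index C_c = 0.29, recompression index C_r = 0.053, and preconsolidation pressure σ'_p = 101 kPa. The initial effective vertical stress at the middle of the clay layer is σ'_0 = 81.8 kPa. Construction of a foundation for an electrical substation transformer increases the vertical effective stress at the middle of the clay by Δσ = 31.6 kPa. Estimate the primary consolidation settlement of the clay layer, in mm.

Final effective stress: σ'_f = 81.8 + 31.6 = 113.4 kPa.
σ'_f = 113.4 > σ'_p = 101 kPa, so the stress path crosses the preconsolidation pressure — recompression up to σ'_p, then virgin compression beyond:
S_c = H/(1+e₀)·[C_r·log₁₀(σ'_p/σ'_0) + C_c·log₁₀(σ'_f/σ'_p)]
    = 4.2/1.89 × [0.053×log₁₀(101/81.8) + 0.29×log₁₀(113.4/101)]
    = 2.2222 × [0.0048531 + 0.014585] = 0.0432 m

S_c ≈ 43.2 mm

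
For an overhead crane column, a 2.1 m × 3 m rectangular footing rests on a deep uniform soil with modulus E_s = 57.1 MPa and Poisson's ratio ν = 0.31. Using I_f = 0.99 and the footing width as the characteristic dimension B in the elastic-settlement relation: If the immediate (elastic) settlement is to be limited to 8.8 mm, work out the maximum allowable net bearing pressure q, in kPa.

q ≈ 267 kPa

E_s = 57.1 MPa = 57100 kPa.
S_e = q·B·(1−ν²)/E_s · I_f  ⇒  q = S_e·E_s / (B·(1−ν²)·I_f).
q = 0.0088 × 57100 / (2.1 × 0.9039 × 0.99) = 267.4 kPa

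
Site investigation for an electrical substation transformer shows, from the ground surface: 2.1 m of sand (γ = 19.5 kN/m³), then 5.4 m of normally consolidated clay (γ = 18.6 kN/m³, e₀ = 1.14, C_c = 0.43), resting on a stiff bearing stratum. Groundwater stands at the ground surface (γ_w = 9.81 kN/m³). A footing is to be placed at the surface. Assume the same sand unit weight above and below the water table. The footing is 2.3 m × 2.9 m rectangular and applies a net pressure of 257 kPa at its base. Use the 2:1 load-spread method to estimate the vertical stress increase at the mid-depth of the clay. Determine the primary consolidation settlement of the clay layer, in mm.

S_c ≈ 253 mm

Mid-depth of clay below the ground surface: z = 2.1 + 5.4/2 = 4.8 m.
Total vertical stress at mid-clay: σ_v = 19.5×2.1 + 18.6×2.7 = 91.17 kPa.
Pore pressure: u = 9.81×(4.8 − 0) = 47.088 kPa.
Initial effective stress: σ'_0 = σ_v − u = 91.17 − 47.088 = 44.082 kPa.
Stress increase at mid-clay by the 2:1 spreading method:
Δσ = qBL/((B+z)(L+z)) = 257×2.3×2.9/((2.3+4.8)(2.9+4.8)) = 31.355 kPa
Final effective stress: σ'_f = σ'_0 + Δσ = 44.082 + 31.355 = 75.437 kPa.
Normally consolidated clay, so the full stress increment lies on the virgin compression line:
S_c = C_c·H/(1+e₀)·log₁₀(σ'_f/σ'_0) = 0.43×5.4/(1+1.14)×log₁₀(75.437/44.082)
    = 1.085 × 0.23332 = 0.2532 m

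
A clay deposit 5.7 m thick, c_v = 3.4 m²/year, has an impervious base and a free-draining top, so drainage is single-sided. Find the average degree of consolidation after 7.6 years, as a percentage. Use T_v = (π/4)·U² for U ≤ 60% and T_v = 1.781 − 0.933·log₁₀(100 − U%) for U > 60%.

Drainage path length: H_d = H = 5.7 m (single drainage).
T_v = c_v·t/H_d² = 3.4×7.6/5.7² = 0.79532.
T_v = 0.79532 corresponds to the U > 60% branch:
U = 1 − 10^((1.781 − T_v)/0.933)/100 = 0.8861

U ≈ 88.6 %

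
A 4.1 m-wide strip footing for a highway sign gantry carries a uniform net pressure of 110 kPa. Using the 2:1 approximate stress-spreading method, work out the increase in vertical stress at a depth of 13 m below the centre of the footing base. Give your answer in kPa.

Δσ_z ≈ 26.4 kPa

By the 2:1 method the load spreads at 1 horizontal : 2 vertical, so at depth z the loaded area has grown by z in each plan dimension:
Δσ = qB/(B+z) = 110×4.1/(4.1+13) = 26.374 kPa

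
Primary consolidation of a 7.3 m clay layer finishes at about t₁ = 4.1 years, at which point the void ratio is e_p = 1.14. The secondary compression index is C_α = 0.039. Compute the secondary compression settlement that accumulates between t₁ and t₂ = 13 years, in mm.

Secondary compression: S_s = C_α·H/(1+e_p)·log₁₀(t₂/t₁)
S_s = 0.039×7.3/(1+1.14)×log₁₀(13/4.1)
    = 0.133 × 0.5012 = 0.06667 m

S_s ≈ 66.7 mm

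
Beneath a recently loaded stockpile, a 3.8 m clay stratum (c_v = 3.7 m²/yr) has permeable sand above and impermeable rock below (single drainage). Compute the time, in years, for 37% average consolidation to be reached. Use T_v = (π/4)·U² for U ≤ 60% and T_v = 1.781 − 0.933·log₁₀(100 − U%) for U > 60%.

t ≈ 0.42 years

Drainage path length: H_d = H = 3.8 m (single drainage).
U ≤ 60%: T_v = (π/4)·U² = (π/4)×0.37² = 0.10752.
t = T_v·H_d²/c_v = 0.10752×3.8²/3.7 = 0.4196 years.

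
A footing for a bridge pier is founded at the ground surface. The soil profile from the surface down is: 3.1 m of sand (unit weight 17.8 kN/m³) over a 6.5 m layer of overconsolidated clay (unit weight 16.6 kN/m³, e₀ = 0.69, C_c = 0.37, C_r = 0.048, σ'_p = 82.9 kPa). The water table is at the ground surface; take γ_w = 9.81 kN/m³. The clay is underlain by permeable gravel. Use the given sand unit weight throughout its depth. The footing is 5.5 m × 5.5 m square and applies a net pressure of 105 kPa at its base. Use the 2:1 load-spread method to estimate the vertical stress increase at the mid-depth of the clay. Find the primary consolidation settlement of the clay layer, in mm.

S_c ≈ 31.6 mm

Mid-depth of clay below the ground surface: z = 3.1 + 6.5/2 = 6.35 m.
Total vertical stress at mid-clay: σ_v = 17.8×3.1 + 16.6×3.25 = 109.13 kPa.
Pore pressure: u = 9.81×(6.35 − 0) = 62.294 kPa.
Initial effective stress: σ'_0 = σ_v − u = 109.13 − 62.294 = 46.836 kPa.
Stress increase at mid-clay by the 2:1 spreading method:
Δσ = qBL/((B+z)(L+z)) = 105×5.5×5.5/((5.5+6.35)(5.5+6.35)) = 22.619 kPa
Final effective stress: σ'_f = 46.836 + 22.619 = 69.455 kPa.
σ'_f = 69.455 ≤ σ'_p = 82.9 kPa, so the clay remains overconsolidated and only the recompression index applies:
S_c = C_r·H/(1+e₀)·log₁₀(σ'_f/σ'_0) = 0.048×6.5/1.69×log₁₀(69.455/46.836)
    = 0.18462 × 0.17112 = 0.03159 m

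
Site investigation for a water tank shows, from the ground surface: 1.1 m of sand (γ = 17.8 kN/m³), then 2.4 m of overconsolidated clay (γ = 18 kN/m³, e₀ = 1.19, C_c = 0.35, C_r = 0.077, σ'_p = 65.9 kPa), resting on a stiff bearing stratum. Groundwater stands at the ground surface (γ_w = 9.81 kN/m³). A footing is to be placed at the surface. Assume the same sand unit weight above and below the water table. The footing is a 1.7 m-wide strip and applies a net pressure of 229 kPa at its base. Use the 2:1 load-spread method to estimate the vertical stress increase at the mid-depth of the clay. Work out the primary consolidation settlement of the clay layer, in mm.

S_c ≈ 140 mm

Mid-depth of clay below the ground surface: z = 1.1 + 2.4/2 = 2.3 m.
Total vertical stress at mid-clay: σ_v = 17.8×1.1 + 18×1.2 = 41.18 kPa.
Pore pressure: u = 9.81×(2.3 − 0) = 22.563 kPa.
Initial effective stress: σ'_0 = σ_v − u = 41.18 − 22.563 = 18.617 kPa.
Stress increase at mid-clay by the 2:1 spreading method:
Δσ = qB/(B+z) = 229×1.7/(1.7+2.3) = 97.325 kPa
Final effective stress: σ'_f = 18.617 + 97.325 = 115.94 kPa.
σ'_f = 115.94 > σ'_p = 65.9 kPa, so the stress path crosses the preconsolidation pressure — recompression up to σ'_p, then virgin compression beyond:
S_c = H/(1+e₀)·[C_r·log₁₀(σ'_p/σ'_0) + C_c·log₁₀(σ'_f/σ'_p)]
    = 2.4/2.19 × [0.077×log₁₀(65.9/18.617) + 0.35×log₁₀(115.94/65.9)]
    = 1.0959 × [0.042271 + 0.085872] = 0.1404 m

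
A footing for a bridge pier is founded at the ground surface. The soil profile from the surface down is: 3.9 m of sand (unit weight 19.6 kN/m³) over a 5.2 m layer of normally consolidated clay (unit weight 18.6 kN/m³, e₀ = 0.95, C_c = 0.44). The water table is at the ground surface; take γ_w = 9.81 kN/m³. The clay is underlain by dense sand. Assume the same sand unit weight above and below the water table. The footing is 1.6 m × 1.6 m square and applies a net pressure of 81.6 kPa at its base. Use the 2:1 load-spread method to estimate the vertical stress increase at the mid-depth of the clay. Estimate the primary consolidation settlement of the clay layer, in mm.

S_c ≈ 25.9 mm

Mid-depth of clay below the ground surface: z = 3.9 + 5.2/2 = 6.5 m.
Total vertical stress at mid-clay: σ_v = 19.6×3.9 + 18.6×2.6 = 124.8 kPa.
Pore pressure: u = 9.81×(6.5 − 0) = 63.765 kPa.
Initial effective stress: σ'_0 = σ_v − u = 124.8 − 63.765 = 61.035 kPa.
Stress increase at mid-clay by the 2:1 spreading method:
Δσ = qBL/((B+z)(L+z)) = 81.6×1.6×1.6/((1.6+6.5)(1.6+6.5)) = 3.1839 kPa
Final effective stress: σ'_f = σ'_0 + Δσ = 61.035 + 3.1839 = 64.219 kPa.
Normally consolidated clay, so the full stress increment lies on the virgin compression line:
S_c = C_c·H/(1+e₀)·log₁₀(σ'_f/σ'_0) = 0.44×5.2/(1+0.95)×log₁₀(64.219/61.035)
    = 1.1733 × 0.022085 = 0.02591 m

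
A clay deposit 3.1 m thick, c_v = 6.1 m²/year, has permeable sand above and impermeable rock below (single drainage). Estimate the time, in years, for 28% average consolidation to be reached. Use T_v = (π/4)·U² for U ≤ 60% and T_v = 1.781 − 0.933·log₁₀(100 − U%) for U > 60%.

t ≈ 0.097 years

Drainage path length: H_d = H = 3.1 m (single drainage).
U ≤ 60%: T_v = (π/4)·U² = (π/4)×0.28² = 0.061575.
t = T_v·H_d²/c_v = 0.061575×3.1²/6.1 = 0.09701 years.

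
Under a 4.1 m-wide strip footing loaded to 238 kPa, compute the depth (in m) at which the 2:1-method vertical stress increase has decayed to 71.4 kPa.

z ≈ 9.57 m

2:1 spreading — at depth z the loaded area has grown by z in each plan dimension:
qB/(B+z) = Δσ_z ⇒ z = qB/Δσ_z − B = 238×4.1/71.4 − 4.1 = 9.567 m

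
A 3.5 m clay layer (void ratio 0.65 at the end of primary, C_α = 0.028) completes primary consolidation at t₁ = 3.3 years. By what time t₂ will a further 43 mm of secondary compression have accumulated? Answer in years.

S_s = C_α·H/(1+e_p)·log₁₀(t₂/t₁) ⇒ log₁₀(t₂/t₁) = S_s·(1+e_p)/(C_α·H).
log₁₀(t₂/t₁) = 0.043 × (1+0.65) / (0.028×3.5) = 0.724
t₂ = t₁ × 10^0.724 = 3.3 × 5.296 = 17.48 years

t₂ ≈ 17.5 years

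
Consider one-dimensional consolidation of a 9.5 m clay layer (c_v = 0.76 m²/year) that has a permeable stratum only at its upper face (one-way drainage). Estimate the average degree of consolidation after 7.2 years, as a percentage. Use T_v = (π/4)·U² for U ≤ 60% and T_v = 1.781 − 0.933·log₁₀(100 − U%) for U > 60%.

Drainage path length: H_d = H = 9.5 m (single drainage).
T_v = c_v·t/H_d² = 0.76×7.2/9.5² = 0.060632.
T_v = 0.060632 corresponds to the U ≤ 60% branch:
U = √(4T_v/π) = 0.2778

U ≈ 27.8 %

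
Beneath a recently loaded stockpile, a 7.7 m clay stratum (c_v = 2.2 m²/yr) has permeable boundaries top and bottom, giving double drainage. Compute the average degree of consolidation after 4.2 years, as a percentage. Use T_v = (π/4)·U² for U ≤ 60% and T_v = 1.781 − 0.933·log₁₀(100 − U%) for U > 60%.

Drainage path length: H_d = H/2 = 3.85 m (double drainage).
T_v = c_v·t/H_d² = 2.2×4.2/3.85² = 0.62338.
T_v = 0.62338 corresponds to the U > 60% branch:
U = 1 − 10^((1.781 − T_v)/0.933)/100 = 0.8259

U ≈ 82.6 %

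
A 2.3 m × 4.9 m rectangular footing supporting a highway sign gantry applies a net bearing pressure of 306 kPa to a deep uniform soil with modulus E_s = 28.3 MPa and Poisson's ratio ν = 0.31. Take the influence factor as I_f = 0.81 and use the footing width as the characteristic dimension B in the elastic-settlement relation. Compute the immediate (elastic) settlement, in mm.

Immediate (elastic) settlement: S_e = q·B·(1−ν²)/E_s · I_f.
E_s = 28.3 MPa = 28300 kPa.
S_e = 306 × 2.3 × (1 − 0.31²) / 28300 × 0.81
    = 306 × 2.3 × 0.9039 / 28300 × 0.81
    = 0.01821 m = 18.21 mm

S_e ≈ 18.2 mm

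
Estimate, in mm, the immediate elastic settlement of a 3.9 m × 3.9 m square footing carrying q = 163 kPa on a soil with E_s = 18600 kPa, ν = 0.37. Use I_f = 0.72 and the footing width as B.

S_e ≈ 21.2 mm

Immediate (elastic) settlement: S_e = q·B·(1−ν²)/E_s · I_f.
S_e = 163 × 3.9 × (1 − 0.37²) / 18600 × 0.72
    = 163 × 3.9 × 0.8631 / 18600 × 0.72
    = 0.02124 m = 21.24 mm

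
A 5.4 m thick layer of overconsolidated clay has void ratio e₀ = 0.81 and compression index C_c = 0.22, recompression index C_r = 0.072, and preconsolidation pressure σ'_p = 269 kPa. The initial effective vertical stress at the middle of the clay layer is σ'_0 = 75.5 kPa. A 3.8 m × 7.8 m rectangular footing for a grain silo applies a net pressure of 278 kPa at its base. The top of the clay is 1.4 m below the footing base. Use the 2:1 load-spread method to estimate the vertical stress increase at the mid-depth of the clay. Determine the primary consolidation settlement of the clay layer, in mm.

Mid-depth of clay below the footing base: z = 1.4 + 5.4/2 = 4.1 m.
Stress increase at mid-clay by the 2:1 spreading method:
Δσ = qBL/((B+z)(L+z)) = 278×3.8×7.8/((3.8+4.1)(7.8+4.1)) = 87.649 kPa
Final effective stress: σ'_f = 75.5 + 87.649 = 163.15 kPa.
σ'_f = 163.15 ≤ σ'_p = 269 kPa, so the clay remains overconsolidated and only the recompression index applies:
S_c = C_r·H/(1+e₀)·log₁₀(σ'_f/σ'_0) = 0.072×5.4/1.81×log₁₀(163.15/75.5)
    = 0.2148 × 0.33464 = 0.07188 m

S_c ≈ 71.9 mm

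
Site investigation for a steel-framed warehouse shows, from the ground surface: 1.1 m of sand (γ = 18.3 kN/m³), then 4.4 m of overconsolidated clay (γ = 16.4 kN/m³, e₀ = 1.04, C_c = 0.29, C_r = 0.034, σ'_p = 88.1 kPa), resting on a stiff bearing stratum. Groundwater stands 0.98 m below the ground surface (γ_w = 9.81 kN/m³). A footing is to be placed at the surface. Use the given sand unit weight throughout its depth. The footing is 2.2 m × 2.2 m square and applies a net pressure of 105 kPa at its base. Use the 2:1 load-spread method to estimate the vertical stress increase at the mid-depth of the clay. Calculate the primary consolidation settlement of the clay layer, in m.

S_c ≈ 0.013 m

Mid-depth of clay below the ground surface: z = 1.1 + 4.4/2 = 3.3 m.
Total vertical stress at mid-clay: σ_v = 18.3×1.1 + 16.4×2.2 = 56.21 kPa.
Pore pressure: u = 9.81×(3.3 − 0.98) = 22.759 kPa.
Initial effective stress: σ'_0 = σ_v − u = 56.21 − 22.759 = 33.451 kPa.
Stress increase at mid-clay by the 2:1 spreading method:
Δσ = qBL/((B+z)(L+z)) = 105×2.2×2.2/((2.2+3.3)(2.2+3.3)) = 16.8 kPa
Final effective stress: σ'_f = 33.451 + 16.8 = 50.251 kPa.
σ'_f = 50.251 ≤ σ'_p = 88.1 kPa, so the clay remains overconsolidated and only the recompression index applies:
S_c = C_r·H/(1+e₀)·log₁₀(σ'_f/σ'_0) = 0.034×4.4/2.04×log₁₀(50.251/33.451)
    = 0.073335 × 0.17674 = 0.01296 m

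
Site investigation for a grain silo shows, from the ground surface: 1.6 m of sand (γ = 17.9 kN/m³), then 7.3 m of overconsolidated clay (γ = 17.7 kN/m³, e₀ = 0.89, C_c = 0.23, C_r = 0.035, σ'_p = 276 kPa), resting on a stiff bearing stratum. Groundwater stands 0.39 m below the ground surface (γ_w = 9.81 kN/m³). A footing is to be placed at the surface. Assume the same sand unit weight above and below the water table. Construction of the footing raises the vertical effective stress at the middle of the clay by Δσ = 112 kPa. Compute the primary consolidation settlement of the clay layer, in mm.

S_c ≈ 72.8 mm

Mid-depth of clay below the ground surface: z = 1.6 + 7.3/2 = 5.25 m.
Total vertical stress at mid-clay: σ_v = 17.9×1.6 + 17.7×3.65 = 93.245 kPa.
Pore pressure: u = 9.81×(5.25 − 0.39) = 47.677 kPa.
Initial effective stress: σ'_0 = σ_v − u = 93.245 − 47.677 = 45.568 kPa.
Final effective stress: σ'_f = 45.568 + 112 = 157.57 kPa.
σ'_f = 157.57 ≤ σ'_p = 276 kPa, so the clay remains overconsolidated and only the recompression index applies:
S_c = C_r·H/(1+e₀)·log₁₀(σ'_f/σ'_0) = 0.035×7.3/1.89×log₁₀(157.57/45.568)
    = 0.13518 × 0.53881 = 0.07284 m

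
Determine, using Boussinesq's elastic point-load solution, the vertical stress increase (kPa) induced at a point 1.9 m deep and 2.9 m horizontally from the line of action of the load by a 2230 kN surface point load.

Boussinesq vertical stress below a point load on an elastic half-space:
Δσ_z = 3P/(2πz²) · [1 + (r/z)²]^(−5/2)
r/z = 2.9/1.9 = 1.5263; [1+(r/z)²]^(−5/2) = 0.049432.
Δσ_z = 3×2230/(2π×1.9²) × 0.049432 = 294.94 × 0.049432 = 14.58 kPa

Δσ_z ≈ 14.6 kPa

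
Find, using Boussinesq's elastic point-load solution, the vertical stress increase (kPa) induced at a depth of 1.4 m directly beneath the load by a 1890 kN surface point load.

Boussinesq vertical stress below a point load on an elastic half-space:
Δσ_z = 3P/(2πz²) · [1 + (r/z)²]^(−5/2)
r/z = 0/1.4 = 0; [1+(r/z)²]^(−5/2) = 1.
Δσ_z = 3×1890/(2π×1.4²) × 1 = 460.41 × 1 = 460.4 kPa

Δσ_z ≈ 460 kPa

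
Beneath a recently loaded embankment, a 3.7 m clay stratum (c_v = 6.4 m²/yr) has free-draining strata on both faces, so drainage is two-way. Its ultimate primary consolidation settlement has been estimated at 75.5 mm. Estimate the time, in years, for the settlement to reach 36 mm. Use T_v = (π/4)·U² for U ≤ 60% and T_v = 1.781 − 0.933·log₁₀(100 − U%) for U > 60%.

Drainage path length: H_d = H/2 = 1.85 m (double drainage).
U = S(t)/S_ult = 36/75.5 = 0.4768.
U ≤ 60%: T_v = (π/4)·U² = (π/4)×0.47682² = 0.17857.
t = T_v·H_d²/c_v = 0.17857×1.85²/6.4 = 0.09549 years.

t ≈ 0.0955 years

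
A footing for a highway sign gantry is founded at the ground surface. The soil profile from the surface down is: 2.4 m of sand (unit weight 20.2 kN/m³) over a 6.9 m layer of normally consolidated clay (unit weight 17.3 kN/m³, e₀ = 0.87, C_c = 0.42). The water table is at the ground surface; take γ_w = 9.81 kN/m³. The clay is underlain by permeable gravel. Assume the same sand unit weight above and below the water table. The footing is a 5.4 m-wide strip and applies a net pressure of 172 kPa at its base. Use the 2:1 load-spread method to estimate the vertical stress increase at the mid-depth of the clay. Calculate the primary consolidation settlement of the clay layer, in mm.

S_c ≈ 650 mm

Mid-depth of clay below the ground surface: z = 2.4 + 6.9/2 = 5.85 m.
Total vertical stress at mid-clay: σ_v = 20.2×2.4 + 17.3×3.45 = 108.16 kPa.
Pore pressure: u = 9.81×(5.85 − 0) = 57.389 kPa.
Initial effective stress: σ'_0 = σ_v − u = 108.16 − 57.389 = 50.771 kPa.
Stress increase at mid-clay by the 2:1 spreading method:
Δσ = qB/(B+z) = 172×5.4/(5.4+5.85) = 82.56 kPa
Final effective stress: σ'_f = σ'_0 + Δσ = 50.771 + 82.56 = 133.33 kPa.
Normally consolidated clay, so the full stress increment lies on the virgin compression line:
S_c = C_c·H/(1+e₀)·log₁₀(σ'_f/σ'_0) = 0.42×6.9/(1+0.87)×log₁₀(133.33/50.771)
    = 1.5497 × 0.41931 = 0.6498 m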